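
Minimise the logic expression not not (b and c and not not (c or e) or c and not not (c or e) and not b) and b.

not not (b and c and not not (c or e) or c and not not (c or e) and not b) and b
= not not (c and not not (c or e)) and b
= c and not not (c or e) and b
= c and (c or e) and b
= c and b

c and b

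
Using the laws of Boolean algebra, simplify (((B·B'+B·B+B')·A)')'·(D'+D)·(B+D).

(((B·B'+B·B+B')·A)')'·(D'+D)·(B+D)
= (((B·B'+B·B+B')·A)')'·(B+D)   — complement / identity
= (((B+B')·A)')'·(B+D)   — distribution
= (B+B')·A·(B+D)   — double negation
= A·(B+D)   — complement / identity

A·(B+D)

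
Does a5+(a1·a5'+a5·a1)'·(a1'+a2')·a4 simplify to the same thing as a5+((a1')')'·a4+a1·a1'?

Yes

E1: a5+(a1·a5'+a5·a1)'·(a1'+a2')·a4
    = a5+a1'·(a1'+a2')·a4   — distribution
    = a5+a1'·a4   — absorption
E2: a5+((a1')')'·a4+a1·a1'
    = a5+a1'·a4+a1·a1'   — double negation
    = a5+a1'·a4   — complement / identity
Both reduce to a5+a1'·a4, so they are equivalent.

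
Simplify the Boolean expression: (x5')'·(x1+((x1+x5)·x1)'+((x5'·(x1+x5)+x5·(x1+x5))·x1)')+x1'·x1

x5

(x5')'·(x1+((x1+x5)·x1)'+((x5'·(x1+x5)+x5·(x1+x5))·x1)')+x1'·x1
= (x5')'·(x1+((x1+x5)·x1)'+((x1+x5)·x1)')+x1'·x1   [distribution]
= (x5')'·(x1+((x1+x5)·x1)'+((x1+x5)·x1)')   [complement / identity]
= (x5')'·(x1+((x1+x5)·x1)')   [idempotence]
= x5·(x1+((x1+x5)·x1)')   [double negation]
= x5·(x1+x1')   [absorption]
= x5   [complement / identity]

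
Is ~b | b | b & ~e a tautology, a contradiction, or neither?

tautology

~b | b | b & ~e
= ~b | b   (absorption)
= 1   (complement)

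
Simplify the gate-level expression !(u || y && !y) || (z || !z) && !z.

!(u || y && !y) || (z || !z) && !z
= !u || (z || !z) && !z
= !u || !z

!u || !z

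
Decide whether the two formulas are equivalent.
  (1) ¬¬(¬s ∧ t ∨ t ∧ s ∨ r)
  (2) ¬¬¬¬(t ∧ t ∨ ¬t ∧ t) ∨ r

E1: ¬¬(¬s ∧ t ∨ t ∧ s ∨ r)
    = ¬¬(t ∨ r)   — distribution
    = t ∨ r   — double negation
E2: ¬¬¬¬(t ∧ t ∨ ¬t ∧ t) ∨ r
    = ¬¬¬¬t ∨ r   — distribution
    = ¬¬t ∨ r   — double negation
    = t ∨ r   — double negation
Both reduce to t ∨ r, so they are equivalent.

Yes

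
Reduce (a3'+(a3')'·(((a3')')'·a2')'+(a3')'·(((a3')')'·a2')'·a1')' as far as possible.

(a3'+(a3')'·(((a3')')'·a2')'+(a3')'·(((a3')')'·a2')'·a1')'
= (a3'+(a3')'·(((a3')')'·a2')')'   (absorption)
= (a3'+(a3')'·((a3')'+a2))'   (De Morgan)
= (a3'+(a3')')'   (absorption)
= a3·a3'   (De Morgan)
= 0   (complement)

0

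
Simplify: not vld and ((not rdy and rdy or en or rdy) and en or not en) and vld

False

not vld and ((not rdy and rdy or en or rdy) and en or not en) and vld
= not vld and ((en or rdy) and en or not en) and vld   [complement / identity]
= not vld and (en or not en) and vld   [absorption]
= not vld and vld   [complement / identity]
= False   [complement]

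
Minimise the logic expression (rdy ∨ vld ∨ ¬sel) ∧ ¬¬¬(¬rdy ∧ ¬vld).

(rdy ∨ vld ∨ ¬sel) ∧ ¬¬¬(¬rdy ∧ ¬vld)
= (rdy ∨ vld ∨ ¬sel) ∧ ¬(¬rdy ∧ ¬vld)
= (rdy ∨ vld ∨ ¬sel) ∧ (rdy ∨ vld)
= rdy ∨ vld

rdy ∨ vld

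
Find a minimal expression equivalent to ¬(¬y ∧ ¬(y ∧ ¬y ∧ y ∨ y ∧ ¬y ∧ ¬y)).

¬(¬y ∧ ¬(y ∧ ¬y ∧ y ∨ y ∧ ¬y ∧ ¬y))
= y ∨ y ∧ ¬y ∧ y ∨ y ∧ ¬y ∧ ¬y
= y ∨ y ∧ ¬y
= y

y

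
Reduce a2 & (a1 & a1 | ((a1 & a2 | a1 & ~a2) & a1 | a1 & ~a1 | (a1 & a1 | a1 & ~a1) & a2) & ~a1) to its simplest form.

a2 & (a1 & a1 | ((a1 & a2 | a1 & ~a2) & a1 | a1 & ~a1 | (a1 & a1 | a1 & ~a1) & a2) & ~a1)
= a2 & (a1 & a1 | (a1 & a1 | a1 & ~a1 | (a1 & a1 | a1 & ~a1) & a2) & ~a1)   (distribution)
= a2 & (a1 & a1 | (a1 & a1 | a1 & ~a1) & ~a1)   (absorption)
= a2 & (a1 & a1 | a1 & ~a1)   (distribution)
= a2 & a1   (distribution)

a2 & a1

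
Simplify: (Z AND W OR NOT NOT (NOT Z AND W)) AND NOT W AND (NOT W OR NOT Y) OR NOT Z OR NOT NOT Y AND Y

NOT Z OR Y

(Z AND W OR NOT NOT (NOT Z AND W)) AND NOT W AND (NOT W OR NOT Y) OR NOT Z OR NOT NOT Y AND Y
= (Z AND W OR NOT Z AND W) AND NOT W AND (NOT W OR NOT Y) OR NOT Z OR NOT NOT Y AND Y   (double negation)
= (Z AND W OR NOT Z AND W) AND NOT W AND (NOT W OR NOT Y) OR NOT Z OR Y AND Y   (double negation)
= (Z AND W OR NOT Z AND W) AND NOT W OR NOT Z OR Y AND Y   (absorption)
= W AND NOT W OR NOT Z OR Y AND Y   (distribution)
= NOT Z OR Y AND Y   (complement / identity)
= NOT Z OR Y   (idempotence)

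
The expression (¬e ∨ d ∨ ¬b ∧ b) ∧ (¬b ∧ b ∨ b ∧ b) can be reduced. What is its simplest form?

(¬e ∨ d) ∧ b

(¬e ∨ d ∨ ¬b ∧ b) ∧ (¬b ∧ b ∨ b ∧ b)
= (¬e ∨ d ∨ ¬b ∧ b) ∧ b   — distribution
= (¬e ∨ d) ∧ b   — complement / identity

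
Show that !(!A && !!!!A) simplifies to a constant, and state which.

true

!(!A && !!!!A)
= A || !!!A   — De Morgan
= A || !A   — double negation
= true   — complement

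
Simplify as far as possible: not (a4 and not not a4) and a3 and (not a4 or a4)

not a4 and a3

not (a4 and not not a4) and a3 and (not a4 or a4)
= not (a4 and not not a4) and a3   [complement / identity]
= not (a4 and a4) and a3   [double negation]
= not a4 and a3   [idempotence]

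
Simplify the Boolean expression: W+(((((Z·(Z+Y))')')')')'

W+(((((Z·(Z+Y))')')')')'
= W+(((Z·(Z+Y))')')'   (double negation)
= W+(Z·(Z+Y))'   (double negation)
= W+Z'   (absorption)

W+Z'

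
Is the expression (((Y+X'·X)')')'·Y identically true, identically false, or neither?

(((Y+X'·X)')')'·Y
= ((Y')')'·Y   [complement / identity]
= Y'·Y   [double negation]
= 0   [complement]

identically false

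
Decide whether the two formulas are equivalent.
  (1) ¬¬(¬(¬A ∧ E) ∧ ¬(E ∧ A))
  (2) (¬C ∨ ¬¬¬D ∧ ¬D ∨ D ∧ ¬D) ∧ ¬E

No

E1: ¬¬(¬(¬A ∧ E) ∧ ¬(E ∧ A))
    = ¬(¬A ∧ E ∨ E ∧ A)
    = ¬E
E2: (¬C ∨ ¬¬¬D ∧ ¬D ∨ D ∧ ¬D) ∧ ¬E
    = (¬C ∨ ¬D ∧ ¬D ∨ D ∧ ¬D) ∧ ¬E
    = (¬C ∨ ¬D) ∧ ¬E
These differ: at A=0, C=1, D=1, E=0, E1 = 1 but E2 = 0.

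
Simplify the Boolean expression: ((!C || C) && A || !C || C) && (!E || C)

((!C || C) && A || !C || C) && (!E || C)
= (!C || C) && (!E || C)   (absorption)
= !E || C   (complement / identity)

!E || C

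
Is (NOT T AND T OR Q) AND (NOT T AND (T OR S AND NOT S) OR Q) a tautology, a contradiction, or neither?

(NOT T AND T OR Q) AND (NOT T AND (T OR S AND NOT S) OR Q)
= (NOT T AND T OR Q) AND (NOT T AND T OR Q)   (complement / identity)
= NOT T AND T OR Q   (idempotence)
= Q   (complement / identity)
This depends on Q, so it is not a constant.

neither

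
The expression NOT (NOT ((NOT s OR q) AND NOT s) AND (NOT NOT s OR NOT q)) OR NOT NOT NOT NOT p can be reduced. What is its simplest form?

NOT s OR p

NOT (NOT ((NOT s OR q) AND NOT s) AND (NOT NOT s OR NOT q)) OR NOT NOT NOT NOT p
= NOT (NOT NOT s AND (NOT NOT s OR NOT q)) OR NOT NOT NOT NOT p   [absorption]
= NOT (NOT NOT s AND (NOT NOT s OR NOT q)) OR NOT NOT p   [double negation]
= NOT NOT NOT s OR NOT NOT p   [absorption]
= NOT s OR NOT NOT p   [double negation]
= NOT s OR p   [double negation]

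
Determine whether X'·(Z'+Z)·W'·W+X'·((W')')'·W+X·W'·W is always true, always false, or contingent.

always false

X'·(Z'+Z)·W'·W+X'·((W')')'·W+X·W'·W
= X'·(Z'+Z)·W'·W+X'·W'·W+X·W'·W   (double negation)
= X'·W'·W+X'·W'·W+X·W'·W   (complement / identity)
= X'·W'·W+X·W'·W   (idempotence)
= W'·W   (distribution)
= 0   (complement)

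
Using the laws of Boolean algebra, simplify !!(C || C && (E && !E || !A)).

!!(C || C && (E && !E || !A))
= !!(C || C && !A)   (complement / identity)
= !!C   (absorption)
= C   (double negation)

C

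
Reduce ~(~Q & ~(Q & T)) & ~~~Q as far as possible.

0

~(~Q & ~(Q & T)) & ~~~Q
= (Q | Q & T) & ~~~Q   (De Morgan)
= (Q | Q & T) & ~Q   (double negation)
= Q & ~Q   (absorption)
= 0   (complement)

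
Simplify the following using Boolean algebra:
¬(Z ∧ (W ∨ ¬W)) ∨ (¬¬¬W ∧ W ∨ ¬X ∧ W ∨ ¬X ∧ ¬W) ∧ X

¬(Z ∧ (W ∨ ¬W)) ∨ (¬¬¬W ∧ W ∨ ¬X ∧ W ∨ ¬X ∧ ¬W) ∧ X
= ¬(Z ∧ (W ∨ ¬W)) ∨ (¬W ∧ W ∨ ¬X ∧ W ∨ ¬X ∧ ¬W) ∧ X   — double negation
= ¬(Z ∧ (W ∨ ¬W)) ∨ (¬X ∧ W ∨ ¬X ∧ ¬W) ∧ X   — complement / identity
= ¬(Z ∧ (W ∨ ¬W)) ∨ ¬X ∧ X   — distribution
= ¬(Z ∧ (W ∨ ¬W))   — complement / identity
= ¬Z   — complement / identity

¬Z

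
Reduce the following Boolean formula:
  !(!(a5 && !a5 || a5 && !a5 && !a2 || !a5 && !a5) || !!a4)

!a5 && !a4

!(!(a5 && !a5 || a5 && !a5 && !a2 || !a5 && !a5) || !!a4)
= !(!(a5 && !a5 || !a5 && !a5) || !!a4)   (absorption)
= (a5 && !a5 || !a5 && !a5) && !a4   (De Morgan)
= !a5 && !a4   (distribution)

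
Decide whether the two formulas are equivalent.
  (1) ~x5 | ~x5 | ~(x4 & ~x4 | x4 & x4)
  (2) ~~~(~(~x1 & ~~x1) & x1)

E1: ~x5 | ~x5 | ~(x4 & ~x4 | x4 & x4)
    = ~x5 | ~x5 | ~x4   [distribution]
    = ~x5 | ~x4   [idempotence]
E2: ~~~(~(~x1 & ~~x1) & x1)
    = ~(~(~x1 & ~~x1) & x1)   [double negation]
    = ~((x1 | ~x1) & x1)   [De Morgan]
    = ~x1   [complement / identity]
These differ: at x1=1, x4=0, x5=0, E1 = 1 but E2 = 0.

No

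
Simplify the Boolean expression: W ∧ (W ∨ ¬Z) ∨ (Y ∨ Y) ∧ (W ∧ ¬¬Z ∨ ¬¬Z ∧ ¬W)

W ∧ (W ∨ ¬Z) ∨ (Y ∨ Y) ∧ (W ∧ ¬¬Z ∨ ¬¬Z ∧ ¬W)
= W ∧ (W ∨ ¬Z) ∨ Y ∧ (W ∧ ¬¬Z ∨ ¬¬Z ∧ ¬W)
= W ∧ (W ∨ ¬Z) ∨ Y ∧ ¬¬Z
= W ∧ (W ∨ ¬Z) ∨ Y ∧ Z
= W ∨ Y ∧ Z

W ∨ Y ∧ Z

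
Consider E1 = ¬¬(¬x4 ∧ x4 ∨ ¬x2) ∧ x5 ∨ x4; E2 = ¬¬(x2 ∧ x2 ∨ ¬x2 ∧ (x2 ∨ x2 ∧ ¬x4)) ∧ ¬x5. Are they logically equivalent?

E1: ¬¬(¬x4 ∧ x4 ∨ ¬x2) ∧ x5 ∨ x4
    = ¬¬¬x2 ∧ x5 ∨ x4   (complement / identity)
    = ¬x2 ∧ x5 ∨ x4   (double negation)
E2: ¬¬(x2 ∧ x2 ∨ ¬x2 ∧ (x2 ∨ x2 ∧ ¬x4)) ∧ ¬x5
    = (x2 ∧ x2 ∨ ¬x2 ∧ (x2 ∨ x2 ∧ ¬x4)) ∧ ¬x5   (double negation)
    = (x2 ∧ x2 ∨ ¬x2 ∧ x2) ∧ ¬x5   (absorption)
    = x2 ∧ ¬x5   (distribution)
These differ: at x2=0, x4=1, x5=1, E1 = 1 but E2 = 0.

No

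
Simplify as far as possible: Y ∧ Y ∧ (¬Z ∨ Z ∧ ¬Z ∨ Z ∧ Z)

Y

Y ∧ Y ∧ (¬Z ∨ Z ∧ ¬Z ∨ Z ∧ Z)
= Y ∧ Y ∧ (¬Z ∨ Z)   [distribution]
= Y ∧ (¬Z ∨ Z)   [idempotence]
= Y   [complement / identity]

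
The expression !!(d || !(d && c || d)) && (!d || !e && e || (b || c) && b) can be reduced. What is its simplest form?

!d || b

!!(d || !(d && c || d)) && (!d || !e && e || (b || c) && b)
= !!(d || !(d && c || d)) && (!d || (b || c) && b)
= !!(d || !d) && (!d || (b || c) && b)
= (d || !d) && (!d || (b || c) && b)
= !d || (b || c) && b
= !d || b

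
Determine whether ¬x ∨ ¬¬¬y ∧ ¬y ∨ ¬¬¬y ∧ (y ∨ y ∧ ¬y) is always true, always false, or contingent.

contingent

¬x ∨ ¬¬¬y ∧ ¬y ∨ ¬¬¬y ∧ (y ∨ y ∧ ¬y)
= ¬x ∨ ¬¬¬y ∧ ¬y ∨ ¬¬¬y ∧ y
= ¬x ∨ ¬¬¬y
= ¬x ∨ ¬y
This depends on x, y, so it is not a constant.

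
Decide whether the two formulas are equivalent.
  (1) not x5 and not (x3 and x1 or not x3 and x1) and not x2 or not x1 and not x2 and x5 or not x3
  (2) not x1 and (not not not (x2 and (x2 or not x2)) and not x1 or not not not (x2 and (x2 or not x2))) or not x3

E1: not x5 and not (x3 and x1 or not x3 and x1) and not x2 or not x1 and not x2 and x5 or not x3
    = not x5 and not x1 and not x2 or not x1 and not x2 and x5 or not x3   [distribution]
    = not x1 and not x2 or not x3   [distribution]
E2: not x1 and (not not not (x2 and (x2 or not x2)) and not x1 or not not not (x2 and (x2 or not x2))) or not x3
    = not x1 and not not not (x2 and (x2 or not x2)) or not x3   [absorption]
    = not x1 and not not not x2 or not x3   [complement / identity]
    = not x1 and not x2 or not x3   [double negation]
Both reduce to not x1 and not x2 or not x3, so they are equivalent.

Yes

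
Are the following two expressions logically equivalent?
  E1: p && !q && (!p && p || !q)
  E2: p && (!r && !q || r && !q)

Yes

E1: p && !q && (!p && p || !q)
    = p && !q && !q   (complement / identity)
    = p && !q   (idempotence)
E2: p && (!r && !q || r && !q)
    = p && !q   (distribution)
Both reduce to p && !q, so they are equivalent.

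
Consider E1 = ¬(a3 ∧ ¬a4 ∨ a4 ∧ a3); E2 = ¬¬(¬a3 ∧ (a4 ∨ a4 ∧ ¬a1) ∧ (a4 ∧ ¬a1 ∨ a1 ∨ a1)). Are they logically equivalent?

E1: ¬(a3 ∧ ¬a4 ∨ a4 ∧ a3)
    = ¬a3   (distribution)
E2: ¬¬(¬a3 ∧ (a4 ∨ a4 ∧ ¬a1) ∧ (a4 ∧ ¬a1 ∨ a1 ∨ a1))
    = ¬a3 ∧ (a4 ∨ a4 ∧ ¬a1) ∧ (a4 ∧ ¬a1 ∨ a1 ∨ a1)   (double negation)
    = ¬a3 ∧ (a4 ∨ a4 ∧ ¬a1) ∧ (a4 ∧ ¬a1 ∨ a1)   (idempotence)
    = ¬a3 ∧ (a4 ∧ a1 ∨ a4 ∧ ¬a1)   (distribution)
    = ¬a3 ∧ a4   (distribution)
These differ: at a1=0, a3=0, a4=0, E1 = 1 but E2 = 0.

No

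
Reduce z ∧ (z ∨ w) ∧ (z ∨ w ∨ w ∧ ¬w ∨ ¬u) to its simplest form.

z

z ∧ (z ∨ w) ∧ (z ∨ w ∨ w ∧ ¬w ∨ ¬u)
= z ∧ (z ∨ w) ∧ (z ∨ w ∨ ¬u)   — complement / identity
= z ∧ (z ∨ w)   — absorption
= z   — absorption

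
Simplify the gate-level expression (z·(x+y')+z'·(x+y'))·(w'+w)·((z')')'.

(x+y')·z'

(z·(x+y')+z'·(x+y'))·(w'+w)·((z')')'
= (x+y')·(w'+w)·((z')')'   (distribution)
= (x+y')·(w'+w)·z'   (double negation)
= (x+y')·z'   (complement / identity)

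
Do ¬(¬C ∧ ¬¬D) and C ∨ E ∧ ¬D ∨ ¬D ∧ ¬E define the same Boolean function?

Yes

E1: ¬(¬C ∧ ¬¬D)
    = C ∨ ¬D   [De Morgan]
E2: C ∨ E ∧ ¬D ∨ ¬D ∧ ¬E
    = C ∨ ¬D   [distribution]
Both reduce to C ∨ ¬D, so they are equivalent.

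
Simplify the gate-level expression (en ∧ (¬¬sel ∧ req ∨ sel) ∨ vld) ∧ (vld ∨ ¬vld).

(en ∧ (¬¬sel ∧ req ∨ sel) ∨ vld) ∧ (vld ∨ ¬vld)
= (en ∧ (sel ∧ req ∨ sel) ∨ vld) ∧ (vld ∨ ¬vld)   — double negation
= (en ∧ sel ∨ vld) ∧ (vld ∨ ¬vld)   — absorption
= en ∧ sel ∨ vld   — complement / identity

en ∧ sel ∨ vld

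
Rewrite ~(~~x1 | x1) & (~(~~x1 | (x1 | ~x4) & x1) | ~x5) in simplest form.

~(~~x1 | x1) & (~(~~x1 | (x1 | ~x4) & x1) | ~x5)
= ~(~~x1 | x1) & (~(~~x1 | x1) | ~x5)   (absorption)
= ~(~~x1 | x1)   (absorption)
= ~(x1 | x1)   (double negation)
= ~x1   (idempotence)

~x1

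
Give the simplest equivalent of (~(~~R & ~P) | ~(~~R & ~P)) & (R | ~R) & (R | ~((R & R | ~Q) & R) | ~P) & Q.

(~R | P) & Q

(~(~~R & ~P) | ~(~~R & ~P)) & (R | ~R) & (R | ~((R & R | ~Q) & R) | ~P) & Q
= ~(~~R & ~P) & (R | ~R) & (R | ~((R & R | ~Q) & R) | ~P) & Q   (idempotence)
= ~(~~R & ~P) & (R | ~R) & (R | ~((R | ~Q) & R) | ~P) & Q   (idempotence)
= ~(~~R & ~P) & (R | ~R) & (R | ~R | ~P) & Q   (absorption)
= ~(~~R & ~P) & (R | ~R) & Q   (absorption)
= (~R | P) & (R | ~R) & Q   (De Morgan)
= (~R | P) & Q   (complement / identity)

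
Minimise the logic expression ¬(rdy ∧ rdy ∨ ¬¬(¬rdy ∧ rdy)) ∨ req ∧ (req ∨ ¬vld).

¬rdy ∨ req

¬(rdy ∧ rdy ∨ ¬¬(¬rdy ∧ rdy)) ∨ req ∧ (req ∨ ¬vld)
= ¬(rdy ∧ rdy ∨ ¬¬(¬rdy ∧ rdy)) ∨ req   [absorption]
= ¬(rdy ∧ rdy ∨ ¬rdy ∧ rdy) ∨ req   [double negation]
= ¬rdy ∨ req   [distribution]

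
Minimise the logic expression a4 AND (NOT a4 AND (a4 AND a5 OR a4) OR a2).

a4 AND (NOT a4 AND (a4 AND a5 OR a4) OR a2)
= a4 AND (NOT a4 AND a4 OR a2)
= a4 AND a2

a4 AND a2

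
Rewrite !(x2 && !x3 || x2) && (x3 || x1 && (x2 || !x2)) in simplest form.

!x2 && (x3 || x1)

!(x2 && !x3 || x2) && (x3 || x1 && (x2 || !x2))
= !x2 && (x3 || x1 && (x2 || !x2))   (absorption)
= !x2 && (x3 || x1)   (complement / identity)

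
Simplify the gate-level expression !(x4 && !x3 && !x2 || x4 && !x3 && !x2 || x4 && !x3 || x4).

!x4

!(x4 && !x3 && !x2 || x4 && !x3 && !x2 || x4 && !x3 || x4)
= !(x4 && !x3 && !x2 || x4 && !x3 || x4)   [absorption]
= !(x4 && !x3 || x4)   [absorption]
= !x4   [absorption]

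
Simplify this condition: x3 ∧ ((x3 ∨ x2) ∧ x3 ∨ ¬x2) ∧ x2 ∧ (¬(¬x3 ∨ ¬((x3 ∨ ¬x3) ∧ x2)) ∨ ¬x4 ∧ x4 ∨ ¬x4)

x3 ∧ ((x3 ∨ x2) ∧ x3 ∨ ¬x2) ∧ x2 ∧ (¬(¬x3 ∨ ¬((x3 ∨ ¬x3) ∧ x2)) ∨ ¬x4 ∧ x4 ∨ ¬x4)
= x3 ∧ ((x3 ∨ x2) ∧ x3 ∨ ¬x2) ∧ x2 ∧ (¬(¬x3 ∨ ¬((x3 ∨ ¬x3) ∧ x2)) ∨ ¬x4)   — complement / identity
= x3 ∧ ((x3 ∨ x2) ∧ x3 ∨ ¬x2) ∧ x2 ∧ (¬(¬x3 ∨ ¬x2) ∨ ¬x4)   — complement / identity
= x3 ∧ (x3 ∨ ¬x2) ∧ x2 ∧ (¬(¬x3 ∨ ¬x2) ∨ ¬x4)   — absorption
= x3 ∧ x2 ∧ (¬(¬x3 ∨ ¬x2) ∨ ¬x4)   — absorption
= x3 ∧ x2 ∧ (x3 ∧ x2 ∨ ¬x4)   — De Morgan
= x3 ∧ x2   — absorption

x3 ∧ x2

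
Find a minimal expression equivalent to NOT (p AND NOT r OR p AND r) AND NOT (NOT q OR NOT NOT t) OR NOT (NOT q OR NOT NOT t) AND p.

NOT (p AND NOT r OR p AND r) AND NOT (NOT q OR NOT NOT t) OR NOT (NOT q OR NOT NOT t) AND p
= NOT p AND NOT (NOT q OR NOT NOT t) OR NOT (NOT q OR NOT NOT t) AND p
= NOT (NOT q OR NOT NOT t)
= q AND NOT t

q AND NOT t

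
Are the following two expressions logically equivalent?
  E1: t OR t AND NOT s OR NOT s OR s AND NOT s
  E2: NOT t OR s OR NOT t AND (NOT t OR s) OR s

No

E1: t OR t AND NOT s OR NOT s OR s AND NOT s
    = t OR t AND NOT s OR NOT s
    = t OR NOT s
E2: NOT t OR s OR NOT t AND (NOT t OR s) OR s
    = NOT t OR s OR NOT t OR s
    = NOT t OR s
These differ: at s=1, t=0, E1 = 0 but E2 = 1.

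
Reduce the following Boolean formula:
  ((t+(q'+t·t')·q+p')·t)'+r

((t+(q'+t·t')·q+p')·t)'+r
= ((t+q'·q+p')·t)'+r
= ((t+p')·t)'+r
= t'+r

t'+r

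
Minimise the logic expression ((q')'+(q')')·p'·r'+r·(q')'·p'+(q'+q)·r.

q·p'+r

((q')'+(q')')·p'·r'+r·(q')'·p'+(q'+q)·r
= ((q')'+(q')')·p'·r'+r·(q')'·p'+r   (complement / identity)
= (q')'·p'·r'+r·(q')'·p'+r   (idempotence)
= (q')'·p'+r   (distribution)
= q·p'+r   (double negation)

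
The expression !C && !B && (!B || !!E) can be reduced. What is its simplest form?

!C && !B && (!B || !!E)
= !C && !B && (!B || E)   [double negation]
= !C && !B   [absorption]

!C && !B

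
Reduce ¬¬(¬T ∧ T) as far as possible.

¬¬(¬T ∧ T)
= ¬T ∧ T   — double negation
= False   — complement

False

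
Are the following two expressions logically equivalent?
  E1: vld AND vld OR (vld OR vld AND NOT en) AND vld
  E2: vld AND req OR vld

E1: vld AND vld OR (vld OR vld AND NOT en) AND vld
    = vld AND vld OR vld AND vld
    = vld AND vld
    = vld
E2: vld AND req OR vld
    = vld
Both reduce to vld, so they are equivalent.

Yes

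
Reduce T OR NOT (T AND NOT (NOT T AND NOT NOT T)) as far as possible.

TRUE

T OR NOT (T AND NOT (NOT T AND NOT NOT T))
= T OR NOT (T AND (T OR NOT T))   [De Morgan]
= T OR NOT T   [complement / identity]
= TRUE   [complement]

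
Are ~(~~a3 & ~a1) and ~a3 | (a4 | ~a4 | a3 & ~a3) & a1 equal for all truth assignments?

E1: ~(~~a3 & ~a1)
    = ~a3 | a1   — De Morgan
E2: ~a3 | (a4 | ~a4 | a3 & ~a3) & a1
    = ~a3 | (a4 | ~a4) & a1   — complement / identity
    = ~a3 | a1   — complement / identity
Both reduce to ~a3 | a1, so they are equivalent.

Yes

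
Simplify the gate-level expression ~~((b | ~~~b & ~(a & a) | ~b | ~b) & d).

~~((b | ~~~b & ~(a & a) | ~b | ~b) & d)
= ~~((b | ~b & ~(a & a) | ~b | ~b) & d)
= (b | ~b & ~(a & a) | ~b | ~b) & d
= (b | ~b & ~(a & a) | ~b) & d
= (b | ~b & ~a | ~b) & d
= (b | ~b) & d
= d

d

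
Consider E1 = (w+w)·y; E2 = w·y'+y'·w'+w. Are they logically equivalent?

No

E1: (w+w)·y
    = w·y
E2: w·y'+y'·w'+w
    = y'+w
These differ: at w=0, y=0, E1 = 0 but E2 = 1.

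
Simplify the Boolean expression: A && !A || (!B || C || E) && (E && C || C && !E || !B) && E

(!B || C) && E

A && !A || (!B || C || E) && (E && C || C && !E || !B) && E
= A && !A || (!B || (C || E) && (E && C || C && !E)) && E   [distribution]
= A && !A || (!B || (C || E) && C) && E   [distribution]
= (!B || (C || E) && C) && E   [complement / identity]
= (!B || C) && E   [absorption]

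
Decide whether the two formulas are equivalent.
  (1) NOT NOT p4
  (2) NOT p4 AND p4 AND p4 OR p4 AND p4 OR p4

E1: NOT NOT p4
    = p4
E2: NOT p4 AND p4 AND p4 OR p4 AND p4 OR p4
    = NOT p4 AND p4 OR p4 AND p4 OR p4
    = p4 OR p4
    = p4
Both reduce to p4, so they are equivalent.

Yes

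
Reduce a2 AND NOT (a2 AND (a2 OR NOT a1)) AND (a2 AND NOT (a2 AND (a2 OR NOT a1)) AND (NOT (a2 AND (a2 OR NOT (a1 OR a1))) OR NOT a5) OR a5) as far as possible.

a2 AND NOT (a2 AND (a2 OR NOT a1)) AND (a2 AND NOT (a2 AND (a2 OR NOT a1)) AND (NOT (a2 AND (a2 OR NOT (a1 OR a1))) OR NOT a5) OR a5)
= a2 AND NOT (a2 AND (a2 OR NOT a1)) AND (a2 AND NOT (a2 AND (a2 OR NOT a1)) AND (NOT (a2 AND (a2 OR NOT a1)) OR NOT a5) OR a5)   [idempotence]
= a2 AND NOT (a2 AND (a2 OR NOT a1)) AND (a2 AND NOT (a2 AND (a2 OR NOT a1)) OR a5)   [absorption]
= a2 AND NOT (a2 AND (a2 OR NOT a1))   [absorption]
= a2 AND NOT a2   [absorption]
= FALSE   [complement]

FALSE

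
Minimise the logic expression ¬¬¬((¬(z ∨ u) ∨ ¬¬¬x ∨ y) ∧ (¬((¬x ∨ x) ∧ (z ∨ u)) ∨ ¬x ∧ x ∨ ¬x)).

¬¬¬((¬(z ∨ u) ∨ ¬¬¬x ∨ y) ∧ (¬((¬x ∨ x) ∧ (z ∨ u)) ∨ ¬x ∧ x ∨ ¬x))
= ¬¬¬((¬(z ∨ u) ∨ ¬¬¬x ∨ y) ∧ (¬((¬x ∨ x) ∧ (z ∨ u)) ∨ ¬x))   — complement / identity
= ¬¬¬((¬(z ∨ u) ∨ ¬x ∨ y) ∧ (¬((¬x ∨ x) ∧ (z ∨ u)) ∨ ¬x))   — double negation
= ¬¬¬((¬(z ∨ u) ∨ ¬x ∨ y) ∧ (¬(z ∨ u) ∨ ¬x))   — complement / identity
= ¬¬¬(¬(z ∨ u) ∨ ¬x)   — absorption
= ¬(¬(z ∨ u) ∨ ¬x)   — double negation
= (z ∨ u) ∧ x   — De Morgan

(z ∨ u) ∧ x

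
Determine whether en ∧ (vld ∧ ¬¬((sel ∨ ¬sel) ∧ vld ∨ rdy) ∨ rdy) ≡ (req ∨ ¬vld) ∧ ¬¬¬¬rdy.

No

E1: en ∧ (vld ∧ ¬¬((sel ∨ ¬sel) ∧ vld ∨ rdy) ∨ rdy)
    = en ∧ (vld ∧ ¬¬(vld ∨ rdy) ∨ rdy)   — complement / identity
    = en ∧ (vld ∧ (vld ∨ rdy) ∨ rdy)   — double negation
    = en ∧ (vld ∨ rdy)   — absorption
E2: (req ∨ ¬vld) ∧ ¬¬¬¬rdy
    = (req ∨ ¬vld) ∧ ¬¬rdy   — double negation
    = (req ∨ ¬vld) ∧ rdy   — double negation
These differ: at en=0, rdy=1, req=0, sel=0, vld=0, E1 = 0 but E2 = 1.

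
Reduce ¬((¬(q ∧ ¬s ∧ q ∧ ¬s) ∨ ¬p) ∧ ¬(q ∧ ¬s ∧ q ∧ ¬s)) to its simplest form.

q ∧ ¬s

¬((¬(q ∧ ¬s ∧ q ∧ ¬s) ∨ ¬p) ∧ ¬(q ∧ ¬s ∧ q ∧ ¬s))
= ¬¬(q ∧ ¬s ∧ q ∧ ¬s)   (absorption)
= ¬¬(q ∧ ¬s)   (idempotence)
= q ∧ ¬s   (double negation)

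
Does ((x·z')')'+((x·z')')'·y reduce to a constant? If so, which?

no

((x·z')')'+((x·z')')'·y
= ((x·z')')'
= x·z'
This depends on x, z, so it is not a constant.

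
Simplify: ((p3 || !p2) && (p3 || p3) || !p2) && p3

((p3 || !p2) && (p3 || p3) || !p2) && p3
= ((p3 || !p2) && p3 || !p2) && p3   [idempotence]
= (p3 || !p2) && p3   [absorption]
= p3   [absorption]

p3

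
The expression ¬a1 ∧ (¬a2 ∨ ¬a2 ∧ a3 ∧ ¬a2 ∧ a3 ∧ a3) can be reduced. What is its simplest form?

¬a1 ∧ ¬a2

¬a1 ∧ (¬a2 ∨ ¬a2 ∧ a3 ∧ ¬a2 ∧ a3 ∧ a3)
= ¬a1 ∧ (¬a2 ∨ ¬a2 ∧ a3 ∧ ¬a2 ∧ a3)   [idempotence]
= ¬a1 ∧ (¬a2 ∨ ¬a2 ∧ a3)   [idempotence]
= ¬a1 ∧ ¬a2   [absorption]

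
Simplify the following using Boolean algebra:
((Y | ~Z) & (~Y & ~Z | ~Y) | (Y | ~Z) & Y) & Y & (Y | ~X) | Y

Y

((Y | ~Z) & (~Y & ~Z | ~Y) | (Y | ~Z) & Y) & Y & (Y | ~X) | Y
= ((Y | ~Z) & ~Y | (Y | ~Z) & Y) & Y & (Y | ~X) | Y   (absorption)
= ((Y | ~Z) & ~Y | (Y | ~Z) & Y) & Y | Y   (absorption)
= (Y | ~Z) & Y | Y   (distribution)
= Y | Y   (absorption)
= Y   (idempotence)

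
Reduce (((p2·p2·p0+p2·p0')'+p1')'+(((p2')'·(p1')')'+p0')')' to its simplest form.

p2'+p1'

(((p2·p2·p0+p2·p0')'+p1')'+(((p2')'·(p1')')'+p0')')'
= (((p2·p0+p2·p0')'+p1')'+(((p2')'·(p1')')'+p0')')'   — idempotence
= (((p2·p0+p2·p0')'+p1')'+(p2'+p1'+p0')')'   — De Morgan
= ((p2'+p1')'+(p2'+p1'+p0')')'   — distribution
= (p2'+p1')·(p2'+p1'+p0')   — De Morgan
= p2'+p1'   — absorption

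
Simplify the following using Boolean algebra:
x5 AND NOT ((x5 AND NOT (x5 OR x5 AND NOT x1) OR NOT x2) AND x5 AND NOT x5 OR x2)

x5 AND NOT x2

x5 AND NOT ((x5 AND NOT (x5 OR x5 AND NOT x1) OR NOT x2) AND x5 AND NOT x5 OR x2)
= x5 AND NOT ((x5 AND NOT x5 OR NOT x2) AND x5 AND NOT x5 OR x2)   (absorption)
= x5 AND NOT (x5 AND NOT x5 OR x2)   (absorption)
= x5 AND NOT x2   (complement / identity)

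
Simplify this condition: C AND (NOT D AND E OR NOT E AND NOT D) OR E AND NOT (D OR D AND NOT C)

(C OR E) AND NOT D

C AND (NOT D AND E OR NOT E AND NOT D) OR E AND NOT (D OR D AND NOT C)
= C AND (NOT D AND E OR NOT E AND NOT D) OR E AND NOT D
= C AND NOT D OR E AND NOT D
= (C OR E) AND NOT D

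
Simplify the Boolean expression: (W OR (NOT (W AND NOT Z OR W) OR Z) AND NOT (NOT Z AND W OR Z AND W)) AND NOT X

(W OR (NOT (W AND NOT Z OR W) OR Z) AND NOT (NOT Z AND W OR Z AND W)) AND NOT X
= (W OR (NOT (W AND NOT Z OR W) OR Z) AND NOT W) AND NOT X   [distribution]
= (W OR (NOT W OR Z) AND NOT W) AND NOT X   [absorption]
= (W OR NOT W) AND NOT X   [absorption]
= NOT X   [complement / identity]

NOT X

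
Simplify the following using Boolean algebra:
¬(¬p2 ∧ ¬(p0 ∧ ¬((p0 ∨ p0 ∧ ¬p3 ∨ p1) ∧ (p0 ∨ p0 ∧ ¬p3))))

¬(¬p2 ∧ ¬(p0 ∧ ¬((p0 ∨ p0 ∧ ¬p3 ∨ p1) ∧ (p0 ∨ p0 ∧ ¬p3))))
= ¬(¬p2 ∧ ¬(p0 ∧ ¬(p0 ∨ p0 ∧ ¬p3)))   [absorption]
= p2 ∨ p0 ∧ ¬(p0 ∨ p0 ∧ ¬p3)   [De Morgan]
= p2 ∨ p0 ∧ ¬p0   [absorption]
= p2   [complement / identity]

p2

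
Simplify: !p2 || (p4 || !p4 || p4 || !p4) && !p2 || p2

!p2 || (p4 || !p4 || p4 || !p4) && !p2 || p2
= !p2 || (p4 || !p4) && !p2 || p2
= !p2 || !p2 || p2
= !p2 || p2
= true

true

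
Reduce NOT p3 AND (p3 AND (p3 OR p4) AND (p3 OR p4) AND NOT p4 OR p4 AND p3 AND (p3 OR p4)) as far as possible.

FALSE

NOT p3 AND (p3 AND (p3 OR p4) AND (p3 OR p4) AND NOT p4 OR p4 AND p3 AND (p3 OR p4))
= NOT p3 AND (p3 AND (p3 OR p4) AND NOT p4 OR p4 AND p3 AND (p3 OR p4))   [idempotence]
= NOT p3 AND p3 AND (p3 OR p4)   [distribution]
= NOT p3 AND p3   [absorption]
= FALSE   [complement]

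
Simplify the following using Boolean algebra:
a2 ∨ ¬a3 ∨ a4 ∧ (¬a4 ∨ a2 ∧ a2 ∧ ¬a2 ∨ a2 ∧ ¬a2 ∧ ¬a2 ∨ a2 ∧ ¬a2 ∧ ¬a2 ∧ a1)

a2 ∨ ¬a3 ∨ a4 ∧ (¬a4 ∨ a2 ∧ a2 ∧ ¬a2 ∨ a2 ∧ ¬a2 ∧ ¬a2 ∨ a2 ∧ ¬a2 ∧ ¬a2 ∧ a1)
= a2 ∨ ¬a3 ∨ a4 ∧ (¬a4 ∨ a2 ∧ a2 ∧ ¬a2 ∨ a2 ∧ ¬a2 ∧ ¬a2)   (absorption)
= a2 ∨ ¬a3 ∨ a4 ∧ (¬a4 ∨ a2 ∧ ¬a2)   (distribution)
= a2 ∨ ¬a3 ∨ a4 ∧ ¬a4   (complement / identity)
= a2 ∨ ¬a3   (complement / identity)

a2 ∨ ¬a3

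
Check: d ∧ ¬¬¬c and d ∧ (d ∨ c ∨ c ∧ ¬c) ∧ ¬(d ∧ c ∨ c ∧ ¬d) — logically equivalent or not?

E1: d ∧ ¬¬¬c
    = d ∧ ¬c   — double negation
E2: d ∧ (d ∨ c ∨ c ∧ ¬c) ∧ ¬(d ∧ c ∨ c ∧ ¬d)
    = d ∧ (d ∨ c) ∧ ¬(d ∧ c ∨ c ∧ ¬d)   — complement / identity
    = d ∧ (d ∨ c) ∧ ¬c   — distribution
    = d ∧ ¬c   — absorption
Both reduce to d ∧ ¬c, so they are equivalent.

Yes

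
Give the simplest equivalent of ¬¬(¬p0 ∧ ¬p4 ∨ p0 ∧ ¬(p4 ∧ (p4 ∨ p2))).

¬¬(¬p0 ∧ ¬p4 ∨ p0 ∧ ¬(p4 ∧ (p4 ∨ p2)))
= ¬¬(¬p0 ∧ ¬p4 ∨ p0 ∧ ¬p4)
= ¬¬(¬p4 ∧ (¬p0 ∨ p0))
= ¬¬¬p4
= ¬p4

¬p4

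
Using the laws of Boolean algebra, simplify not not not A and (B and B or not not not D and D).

not not not A and (B and B or not not not D and D)
= not not not A and (B or not not not D and D)   — idempotence
= not not not A and (B or not D and D)   — double negation
= not not not A and B   — complement / identity
= not A and B   — double negation

not A and B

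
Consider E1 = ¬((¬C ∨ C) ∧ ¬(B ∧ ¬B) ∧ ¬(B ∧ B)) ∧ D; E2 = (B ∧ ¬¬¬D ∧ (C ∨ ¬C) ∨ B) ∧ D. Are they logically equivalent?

E1: ¬((¬C ∨ C) ∧ ¬(B ∧ ¬B) ∧ ¬(B ∧ B)) ∧ D
    = ¬(¬(B ∧ ¬B) ∧ ¬(B ∧ B)) ∧ D   [complement / identity]
    = (B ∧ ¬B ∨ B ∧ B) ∧ D   [De Morgan]
    = B ∧ D   [distribution]
E2: (B ∧ ¬¬¬D ∧ (C ∨ ¬C) ∨ B) ∧ D
    = (B ∧ ¬¬¬D ∨ B) ∧ D   [complement / identity]
    = (B ∧ ¬D ∨ B) ∧ D   [double negation]
    = B ∧ D   [absorption]
Both reduce to B ∧ D, so they are equivalent.

Yes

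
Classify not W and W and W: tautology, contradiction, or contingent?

contradiction

not W and W and W
= not W and W   — idempotence
= False   — complement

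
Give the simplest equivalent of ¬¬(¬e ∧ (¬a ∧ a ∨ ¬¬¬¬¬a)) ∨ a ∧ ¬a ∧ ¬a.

¬e ∧ ¬a

¬¬(¬e ∧ (¬a ∧ a ∨ ¬¬¬¬¬a)) ∨ a ∧ ¬a ∧ ¬a
= ¬e ∧ (¬a ∧ a ∨ ¬¬¬¬¬a) ∨ a ∧ ¬a ∧ ¬a   (double negation)
= ¬e ∧ (¬a ∧ a ∨ ¬¬¬¬¬a) ∨ a ∧ ¬a   (idempotence)
= ¬e ∧ (¬a ∧ a ∨ ¬¬¬a) ∨ a ∧ ¬a   (double negation)
= ¬e ∧ ¬¬¬a ∨ a ∧ ¬a   (complement / identity)
= ¬e ∧ ¬a ∨ a ∧ ¬a   (double negation)
= ¬e ∧ ¬a   (complement / identity)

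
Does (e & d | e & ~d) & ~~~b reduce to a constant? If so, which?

(e & d | e & ~d) & ~~~b
= e & ~~~b
= e & ~b
This depends on b, e, so it is not a constant.

no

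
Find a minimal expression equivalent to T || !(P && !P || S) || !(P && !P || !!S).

T || !(P && !P || S) || !(P && !P || !!S)
= T || !(P && !P || S) || !(P && !P || S)   [double negation]
= T || !(P && !P || S)   [idempotence]
= T || !S   [complement / identity]

T || !S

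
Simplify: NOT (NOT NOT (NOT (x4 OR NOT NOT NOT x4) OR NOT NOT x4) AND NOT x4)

NOT (NOT NOT (NOT (x4 OR NOT NOT NOT x4) OR NOT NOT x4) AND NOT x4)
= NOT (NOT (x4 OR NOT NOT NOT x4) OR NOT NOT x4) OR x4
= (x4 OR NOT NOT NOT x4) AND NOT x4 OR x4
= (x4 OR NOT x4) AND NOT x4 OR x4
= NOT x4 OR x4
= TRUE

TRUE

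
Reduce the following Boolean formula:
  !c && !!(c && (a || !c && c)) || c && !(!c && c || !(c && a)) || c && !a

!c && !!(c && (a || !c && c)) || c && !(!c && c || !(c && a)) || c && !a
= !c && !!(c && (a || !c && c)) || c && !!(c && a) || c && !a   (complement / identity)
= !c && !!(c && a) || c && !!(c && a) || c && !a   (complement / identity)
= !!(c && a) || c && !a   (distribution)
= c && a || c && !a   (double negation)
= c   (distribution)

c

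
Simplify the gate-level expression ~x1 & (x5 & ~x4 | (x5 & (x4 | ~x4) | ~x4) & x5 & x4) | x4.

~x1 & (x5 & ~x4 | (x5 & (x4 | ~x4) | ~x4) & x5 & x4) | x4
= ~x1 & (x5 & ~x4 | (x5 | ~x4) & x5 & x4) | x4   — complement / identity
= ~x1 & (x5 & ~x4 | x5 & x4) | x4   — absorption
= ~x1 & x5 | x4   — distribution

~x1 & x5 | x4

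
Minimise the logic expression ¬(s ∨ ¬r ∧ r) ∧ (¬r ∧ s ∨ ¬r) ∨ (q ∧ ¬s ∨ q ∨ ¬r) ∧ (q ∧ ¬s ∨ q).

¬s ∧ ¬r ∨ q

¬(s ∨ ¬r ∧ r) ∧ (¬r ∧ s ∨ ¬r) ∨ (q ∧ ¬s ∨ q ∨ ¬r) ∧ (q ∧ ¬s ∨ q)
= ¬(s ∨ ¬r ∧ r) ∧ (¬r ∧ s ∨ ¬r) ∨ q ∧ ¬s ∨ q   — absorption
= ¬s ∧ (¬r ∧ s ∨ ¬r) ∨ q ∧ ¬s ∨ q   — complement / identity
= ¬s ∧ ¬r ∨ q ∧ ¬s ∨ q   — absorption
= ¬s ∧ ¬r ∨ q   — absorption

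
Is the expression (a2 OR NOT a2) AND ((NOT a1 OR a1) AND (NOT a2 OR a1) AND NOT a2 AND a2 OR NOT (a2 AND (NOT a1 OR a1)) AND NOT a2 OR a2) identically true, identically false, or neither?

(a2 OR NOT a2) AND ((NOT a1 OR a1) AND (NOT a2 OR a1) AND NOT a2 AND a2 OR NOT (a2 AND (NOT a1 OR a1)) AND NOT a2 OR a2)
= (NOT a1 OR a1) AND (NOT a2 OR a1) AND NOT a2 AND a2 OR NOT (a2 AND (NOT a1 OR a1)) AND NOT a2 OR a2
= (NOT a1 OR a1) AND NOT a2 AND a2 OR NOT (a2 AND (NOT a1 OR a1)) AND NOT a2 OR a2
= NOT a2 AND a2 OR NOT (a2 AND (NOT a1 OR a1)) AND NOT a2 OR a2
= NOT a2 AND a2 OR NOT a2 AND NOT a2 OR a2
= NOT a2 OR a2
= TRUE

identically true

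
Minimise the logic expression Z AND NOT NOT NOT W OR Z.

Z AND NOT NOT NOT W OR Z
= Z AND NOT W OR Z
= Z

Z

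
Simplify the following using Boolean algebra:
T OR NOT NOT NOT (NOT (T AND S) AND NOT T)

T OR NOT NOT NOT (NOT (T AND S) AND NOT T)
= T OR NOT (NOT (T AND S) AND NOT T)   (double negation)
= T OR T AND S OR T   (De Morgan)
= T OR T   (absorption)
= T   (idempotence)

T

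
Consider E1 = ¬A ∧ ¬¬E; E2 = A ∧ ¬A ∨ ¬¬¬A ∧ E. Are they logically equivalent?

E1: ¬A ∧ ¬¬E
    = ¬A ∧ E   — double negation
E2: A ∧ ¬A ∨ ¬¬¬A ∧ E
    = ¬¬¬A ∧ E   — complement / identity
    = ¬A ∧ E   — double negation
Both reduce to ¬A ∧ E, so they are equivalent.

Yes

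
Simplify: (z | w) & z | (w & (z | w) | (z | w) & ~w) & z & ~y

(z | w) & z | (w & (z | w) | (z | w) & ~w) & z & ~y
= (z | w) & z | (z | w) & z & ~y   [distribution]
= (z | w) & z   [absorption]
= z   [absorption]

z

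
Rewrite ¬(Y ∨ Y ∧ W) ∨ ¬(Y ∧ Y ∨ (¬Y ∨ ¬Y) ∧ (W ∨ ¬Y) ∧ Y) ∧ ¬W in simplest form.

¬Y

¬(Y ∨ Y ∧ W) ∨ ¬(Y ∧ Y ∨ (¬Y ∨ ¬Y) ∧ (W ∨ ¬Y) ∧ Y) ∧ ¬W
= ¬Y ∨ ¬(Y ∧ Y ∨ (¬Y ∨ ¬Y) ∧ (W ∨ ¬Y) ∧ Y) ∧ ¬W   (absorption)
= ¬Y ∨ ¬(Y ∧ Y ∨ (¬Y ∧ W ∨ ¬Y) ∧ Y) ∧ ¬W   (distribution)
= ¬Y ∨ ¬(Y ∧ Y ∨ ¬Y ∧ Y) ∧ ¬W   (absorption)
= ¬Y ∨ ¬Y ∧ ¬W   (distribution)
= ¬Y   (absorption)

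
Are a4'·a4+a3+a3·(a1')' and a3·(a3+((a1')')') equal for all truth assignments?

Yes

E1: a4'·a4+a3+a3·(a1')'
    = a3+a3·(a1')'   — complement / identity
    = a3+a3·a1   — double negation
    = a3   — absorption
E2: a3·(a3+((a1')')')
    = a3·(a3+a1')   — double negation
    = a3   — absorption
Both reduce to a3, so they are equivalent.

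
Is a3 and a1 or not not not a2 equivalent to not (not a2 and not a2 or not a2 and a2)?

E1: a3 and a1 or not not not a2
    = a3 and a1 or not a2   [double negation]
E2: not (not a2 and not a2 or not a2 and a2)
    = not not a2   [distribution]
    = a2   [double negation]
These differ: at a1=0, a2=0, a3=0, E1 = 1 but E2 = 0.

No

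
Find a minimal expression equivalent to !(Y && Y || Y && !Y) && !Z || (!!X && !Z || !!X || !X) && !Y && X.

(!Z || X) && !Y

!(Y && Y || Y && !Y) && !Z || (!!X && !Z || !!X || !X) && !Y && X
= !(Y && Y || Y && !Y) && !Z || (!!X || !X) && !Y && X   [absorption]
= !(Y && Y || Y && !Y) && !Z || (X || !X) && !Y && X   [double negation]
= !(Y && Y || Y && !Y) && !Z || !Y && X   [complement / identity]
= !Y && !Z || !Y && X   [distribution]
= (!Z || X) && !Y   [distribution]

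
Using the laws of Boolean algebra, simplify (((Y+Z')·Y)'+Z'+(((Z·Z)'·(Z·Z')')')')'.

(((Y+Z')·Y)'+Z'+(((Z·Z)'·(Z·Z')')')')'
= (((Y+Z')·Y)'+Z'+(Z·Z+Z·Z')')'   [De Morgan]
= (((Y+Z')·Y)'+Z'+Z')'   [distribution]
= (((Y+Z')·Y)'+Z')'   [idempotence]
= (Y+Z')·Y·Z   [De Morgan]
= Y·Z   [absorption]

Y·Z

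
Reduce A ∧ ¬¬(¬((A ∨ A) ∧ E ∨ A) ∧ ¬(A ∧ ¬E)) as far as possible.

A ∧ ¬¬(¬((A ∨ A) ∧ E ∨ A) ∧ ¬(A ∧ ¬E))
= A ∧ ¬((A ∨ A) ∧ E ∨ A ∨ A ∧ ¬E)
= A ∧ ¬(A ∧ E ∨ A ∨ A ∧ ¬E)
= A ∧ ¬(A ∨ A ∧ ¬E)
= A ∧ ¬A
= False

False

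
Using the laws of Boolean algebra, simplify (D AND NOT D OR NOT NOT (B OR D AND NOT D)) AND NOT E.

(D AND NOT D OR NOT NOT (B OR D AND NOT D)) AND NOT E
= NOT NOT (B OR D AND NOT D) AND NOT E   [complement / identity]
= (B OR D AND NOT D) AND NOT E   [double negation]
= B AND NOT E   [complement / identity]

B AND NOT E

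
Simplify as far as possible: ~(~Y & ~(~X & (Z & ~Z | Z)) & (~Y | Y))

Y | ~X & Z

~(~Y & ~(~X & (Z & ~Z | Z)) & (~Y | Y))
= ~(~Y & ~(~X & Z) & (~Y | Y))
= ~(~Y & ~(~X & Z))
= Y | ~X & Z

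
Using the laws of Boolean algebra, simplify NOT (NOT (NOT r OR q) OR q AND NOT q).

NOT r OR q

NOT (NOT (NOT r OR q) OR q AND NOT q)
= NOT NOT (NOT r OR q)
= NOT r OR q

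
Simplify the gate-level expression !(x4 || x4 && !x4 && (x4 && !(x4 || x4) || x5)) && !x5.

!x4 && !x5

!(x4 || x4 && !x4 && (x4 && !(x4 || x4) || x5)) && !x5
= !(x4 || x4 && !x4 && (x4 && !x4 || x5)) && !x5   (idempotence)
= !(x4 || x4 && !x4) && !x5   (absorption)
= !x4 && !x5   (complement / identity)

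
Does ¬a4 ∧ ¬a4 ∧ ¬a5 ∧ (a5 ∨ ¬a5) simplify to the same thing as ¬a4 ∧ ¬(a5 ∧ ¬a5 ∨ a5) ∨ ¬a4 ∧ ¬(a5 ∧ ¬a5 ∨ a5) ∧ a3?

E1: ¬a4 ∧ ¬a4 ∧ ¬a5 ∧ (a5 ∨ ¬a5)
    = ¬a4 ∧ ¬a4 ∧ ¬a5
    = ¬a4 ∧ ¬a5
E2: ¬a4 ∧ ¬(a5 ∧ ¬a5 ∨ a5) ∨ ¬a4 ∧ ¬(a5 ∧ ¬a5 ∨ a5) ∧ a3
    = ¬a4 ∧ ¬(a5 ∧ ¬a5 ∨ a5)
    = ¬a4 ∧ ¬a5
Both reduce to ¬a4 ∧ ¬a5, so they are equivalent.

Yes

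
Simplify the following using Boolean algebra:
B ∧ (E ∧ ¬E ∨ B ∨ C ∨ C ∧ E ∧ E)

B ∧ (E ∧ ¬E ∨ B ∨ C ∨ C ∧ E ∧ E)
= B ∧ (E ∧ ¬E ∨ B ∨ C ∨ C ∧ E)   [idempotence]
= B ∧ (B ∨ C ∨ C ∧ E)   [complement / identity]
= B ∧ (B ∨ C)   [absorption]
= B   [absorption]

B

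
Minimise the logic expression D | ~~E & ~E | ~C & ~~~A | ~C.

D | ~C

D | ~~E & ~E | ~C & ~~~A | ~C
= D | E & ~E | ~C & ~~~A | ~C   [double negation]
= D | E & ~E | ~C & ~A | ~C   [double negation]
= D | E & ~E | ~C   [absorption]
= D | ~C   [complement / identity]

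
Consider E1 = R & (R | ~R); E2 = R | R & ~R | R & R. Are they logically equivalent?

Yes

E1: R & (R | ~R)
    = R   [complement / identity]
E2: R | R & ~R | R & R
    = R | R   [distribution]
    = R   [idempotence]
Both reduce to R, so they are equivalent.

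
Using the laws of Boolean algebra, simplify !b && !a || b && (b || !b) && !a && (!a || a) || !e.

!b && !a || b && (b || !b) && !a && (!a || a) || !e
= !b && !a || b && !a && (!a || a) || !e   [complement / identity]
= !b && !a || b && !a || !e   [complement / identity]
= !a || !e   [distribution]

!a || !e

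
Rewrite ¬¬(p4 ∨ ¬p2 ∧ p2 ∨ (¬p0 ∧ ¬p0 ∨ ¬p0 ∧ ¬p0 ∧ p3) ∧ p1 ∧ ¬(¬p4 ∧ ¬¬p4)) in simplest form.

¬¬(p4 ∨ ¬p2 ∧ p2 ∨ (¬p0 ∧ ¬p0 ∨ ¬p0 ∧ ¬p0 ∧ p3) ∧ p1 ∧ ¬(¬p4 ∧ ¬¬p4))
= p4 ∨ ¬p2 ∧ p2 ∨ (¬p0 ∧ ¬p0 ∨ ¬p0 ∧ ¬p0 ∧ p3) ∧ p1 ∧ ¬(¬p4 ∧ ¬¬p4)
= p4 ∨ ¬p2 ∧ p2 ∨ (¬p0 ∧ ¬p0 ∨ ¬p0 ∧ ¬p0 ∧ p3) ∧ p1 ∧ (p4 ∨ ¬p4)
= p4 ∨ (¬p0 ∧ ¬p0 ∨ ¬p0 ∧ ¬p0 ∧ p3) ∧ p1 ∧ (p4 ∨ ¬p4)
= p4 ∨ ¬p0 ∧ ¬p0 ∧ p1 ∧ (p4 ∨ ¬p4)
= p4 ∨ ¬p0 ∧ ¬p0 ∧ p1
= p4 ∨ ¬p0 ∧ p1

p4 ∨ ¬p0 ∧ p1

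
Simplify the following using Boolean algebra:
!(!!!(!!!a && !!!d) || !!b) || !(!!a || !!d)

!a && !d

!(!!!(!!!a && !!!d) || !!b) || !(!!a || !!d)
= !!(!!!a && !!!d) && !b || !(!!a || !!d)   — De Morgan
= !(!!a || !!d) && !b || !(!!a || !!d)   — De Morgan
= !(!!a || !!d)   — absorption
= !a && !d   — De Morgan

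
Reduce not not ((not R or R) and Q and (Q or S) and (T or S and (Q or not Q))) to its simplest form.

Q and (T or S)

not not ((not R or R) and Q and (Q or S) and (T or S and (Q or not Q)))
= not not ((not R or R) and Q and (T or S and (Q or not Q)))   [absorption]
= not not (Q and (T or S and (Q or not Q)))   [complement / identity]
= Q and (T or S and (Q or not Q))   [double negation]
= Q and (T or S)   [complement / identity]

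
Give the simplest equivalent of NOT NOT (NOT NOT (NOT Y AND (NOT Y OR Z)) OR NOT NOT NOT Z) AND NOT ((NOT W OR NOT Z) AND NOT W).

(NOT Y OR NOT Z) AND W

NOT NOT (NOT NOT (NOT Y AND (NOT Y OR Z)) OR NOT NOT NOT Z) AND NOT ((NOT W OR NOT Z) AND NOT W)
= NOT NOT (NOT NOT NOT Y OR NOT NOT NOT Z) AND NOT ((NOT W OR NOT Z) AND NOT W)   (absorption)
= NOT NOT (NOT NOT NOT Y OR NOT NOT NOT Z) AND NOT NOT W   (absorption)
= NOT NOT (NOT NOT NOT Y OR NOT NOT NOT Z) AND W   (double negation)
= (NOT NOT NOT Y OR NOT NOT NOT Z) AND W   (double negation)
= (NOT Y OR NOT NOT NOT Z) AND W   (double negation)
= (NOT Y OR NOT Z) AND W   (double negation)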